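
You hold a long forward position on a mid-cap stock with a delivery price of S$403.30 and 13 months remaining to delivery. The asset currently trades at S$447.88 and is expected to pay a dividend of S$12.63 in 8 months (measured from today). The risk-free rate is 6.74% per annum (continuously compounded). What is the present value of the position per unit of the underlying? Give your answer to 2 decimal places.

PV(remaining dividends) I = 12.63·e^(−0.0674·8/12) = 12.0751
Current forward F = (S − I)·e^(rT) = (447.88 − 12.0751)·e^(0.0674·13/12) = 435.8049 × 1.075748 = 468.8162
Value (long) = (F − K)·e^(−rT) = (468.8162 − 403.30) × 0.929585 = 60.9029
Value = S$60.90

S$60.90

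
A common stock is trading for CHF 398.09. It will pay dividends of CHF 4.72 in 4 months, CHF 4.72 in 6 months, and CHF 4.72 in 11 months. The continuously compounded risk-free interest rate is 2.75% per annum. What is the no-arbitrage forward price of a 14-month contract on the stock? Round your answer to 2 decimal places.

CHF 396.68

PV(dividends) I = 4.72·e^(−0.0275·4/12) + 4.72·e^(−0.0275·6/12) + 4.72·e^(−0.0275·11/12)
I = 4.6769 + 4.6555 + 4.6025 = 13.9349
F = (S − I)·e^(rT) = (398.09 − 13.9349) · e^(0.0275·14/12)
= 384.1551 · e^0.032083 = 384.1551 × 1.032603 = CHF 396.68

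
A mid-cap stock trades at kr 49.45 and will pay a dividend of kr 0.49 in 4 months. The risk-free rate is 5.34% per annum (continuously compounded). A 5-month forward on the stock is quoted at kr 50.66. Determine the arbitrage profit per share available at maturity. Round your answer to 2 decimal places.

PV(dividends) I = 0.49·e^(−0.0534·4/12) = 0.4814
Fair forward F* = (S − I)·e^(rT) = (49.45 − 0.4814)·e^0.022250 = 48.9686 × 1.022499 = 50.0703
Market kr 50.66 > fair 50.0703: forward overpriced → cash-and-carry (borrow at r, buy the stock and collect the dividends, short the forward).
Profit at T = |F_mkt − F*| = |50.66 − 50.0703| = kr 0.59 per share

kr 0.59 per share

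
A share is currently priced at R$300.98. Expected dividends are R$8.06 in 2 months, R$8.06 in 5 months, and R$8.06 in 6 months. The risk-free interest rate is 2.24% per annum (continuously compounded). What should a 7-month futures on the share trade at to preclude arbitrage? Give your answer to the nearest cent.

R$280.64

PV(dividends) I = 8.06·e^(−0.0224·2/12) + 8.06·e^(−0.0224·5/12) + 8.06·e^(−0.0224·6/12)
I = 8.0300 + 7.9851 + 7.9702 = 23.9853
F = (S − I)·e^(rT) = (300.98 − 23.9853) · e^(0.0224·7/12)
= 276.9947 · e^0.013067 = 276.9947 × 1.013153 = R$280.64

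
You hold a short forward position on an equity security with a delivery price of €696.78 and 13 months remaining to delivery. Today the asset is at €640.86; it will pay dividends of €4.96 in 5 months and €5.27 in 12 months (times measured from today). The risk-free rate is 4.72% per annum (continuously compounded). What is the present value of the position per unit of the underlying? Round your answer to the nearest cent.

PV(remaining dividends) I = 4.96·e^(−0.0472·5/12) + 5.27·e^(−0.0472·12/12) = 9.8904
Current forward F = (S − I)·e^(rT) = (640.86 − 9.8904)·e^(0.0472·13/12) = 630.9696 × 1.052463 = 664.0722
Value (long) = (F − K)·e^(−rT) = (664.0722 − 696.78) × 0.950152 = -31.0774
Short position value = −(long value) = €31.08

€31.08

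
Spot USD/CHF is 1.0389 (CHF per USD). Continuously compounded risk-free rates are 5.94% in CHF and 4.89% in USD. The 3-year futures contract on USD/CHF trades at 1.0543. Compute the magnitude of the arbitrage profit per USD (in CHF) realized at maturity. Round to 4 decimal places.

0.0178 per USD (in CHF)

Fair futures: F* = S·e^(carry·T), with carry = (r_CHF − r_USD) = 0.0594 − 0.0489 = 0.0105
F* = 1.0389 · e^(0.0105 × 3) = 1.0389 · e^0.031500 = 1.0389 × 1.032001 = 1.0721
Market 1.0543 < fair 1.0721: forward underpriced → reverse cash-and-carry (short spot, go long the forward).
At maturity, profit = |F_mkt − F*| = |1.0543 − 1.0721| = 0.0178 per USD (in CHF)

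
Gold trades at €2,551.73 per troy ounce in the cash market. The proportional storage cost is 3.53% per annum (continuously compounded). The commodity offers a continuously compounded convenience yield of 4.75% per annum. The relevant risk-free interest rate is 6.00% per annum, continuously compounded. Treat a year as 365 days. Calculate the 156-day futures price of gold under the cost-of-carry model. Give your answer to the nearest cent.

Net carry = r + u − y = 0.0600 + 0.0353 − 0.0475 = 0.0478
F = S·e^((r+u−y)T) = 2551.73 · e^(0.0478 × 156/365) = 2551.73 · e^0.02042959
= 2551.73 × 1.02063970 = €2,604.40 per troy ounce

€2,604.40 per troy ounce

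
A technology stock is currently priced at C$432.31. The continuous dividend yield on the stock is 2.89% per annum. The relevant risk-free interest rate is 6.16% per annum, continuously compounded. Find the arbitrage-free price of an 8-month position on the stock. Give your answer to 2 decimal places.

F = S·e^((r − q)T) = 432.31 · e^((0.0616 − 0.0289) × 8/12)
= 432.31 · e^0.021800 = 432.31 × 1.022039
F = C$441.84

C$441.84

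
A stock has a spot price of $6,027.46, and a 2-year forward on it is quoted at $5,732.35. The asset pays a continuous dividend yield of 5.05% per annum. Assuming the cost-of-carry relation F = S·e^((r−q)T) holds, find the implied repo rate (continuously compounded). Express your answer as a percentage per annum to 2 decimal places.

From F = S·e^((r−q)T): (r − q) = ln(F/S)/T
ln(5732.35/6027.46) = ln(0.951039) = -0.050200
(r − q) = -0.050200 / (2) = -0.025100
r = ln(F/S)/T + q = -0.025100 + 0.0505 = 0.025400
r = 2.54%

2.54%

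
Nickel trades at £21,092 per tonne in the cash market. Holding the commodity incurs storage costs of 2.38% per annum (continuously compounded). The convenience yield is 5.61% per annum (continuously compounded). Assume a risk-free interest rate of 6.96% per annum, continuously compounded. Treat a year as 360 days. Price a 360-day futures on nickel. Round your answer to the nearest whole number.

£21,894 per tonne

Net carry = r + u − y = 0.0696 + 0.0238 − 0.0561 = 0.0373
F = S·e^((r+u−y)T) = 21092 · e^(0.0373 × 360/360) = 21092 · e^0.037300
= 21092 × 1.038004 = £21,894 per tonne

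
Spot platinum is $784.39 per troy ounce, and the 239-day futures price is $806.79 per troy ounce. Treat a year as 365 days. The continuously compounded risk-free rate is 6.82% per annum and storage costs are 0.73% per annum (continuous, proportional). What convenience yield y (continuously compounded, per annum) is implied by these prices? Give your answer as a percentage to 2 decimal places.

3.25%

F = S·e^((r+u−y)T) ⇒ (r+u−y) = ln(F/S)/T
ln(806.79/784.39) = 0.028157; /T ⇒ 0.043001
y = r + u − ln(F/S)/T = 0.0682 + 0.0073 − 0.043001 = 0.032499
y = 3.25%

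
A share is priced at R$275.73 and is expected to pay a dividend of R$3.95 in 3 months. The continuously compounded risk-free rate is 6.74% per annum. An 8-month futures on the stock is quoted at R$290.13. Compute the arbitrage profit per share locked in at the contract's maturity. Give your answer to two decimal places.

R$5.79 per share

PV(dividends) I = 3.95·e^(−0.0674·3/12) = 3.8840
Fair futures F* = (S − I)·e^(rT) = (275.73 − 3.8840)·e^0.044933 = 271.8460 × 1.045958 = 284.3395
Market R$290.13 > fair 284.3395: forward overpriced → cash-and-carry (borrow at r, buy the stock and collect the dividends, short the forward).
Profit at T = |F_mkt − F*| = |290.13 − 284.3395| = R$5.79 per share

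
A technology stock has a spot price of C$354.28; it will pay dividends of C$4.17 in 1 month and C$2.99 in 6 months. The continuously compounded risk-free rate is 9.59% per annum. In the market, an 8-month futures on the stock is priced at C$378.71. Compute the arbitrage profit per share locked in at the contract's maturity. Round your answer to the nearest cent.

C$8.49 per share

PV(dividends) I = 4.17·e^(−0.0959·1/12) + 2.99·e^(−0.0959·6/12) = 6.9868
Fair futures F* = (S − I)·e^(rT) = (354.28 − 6.9868)·e^0.063933 = 347.2932 × 1.066021 = 370.2218
Market C$378.71 > fair 370.2218: forward overpriced → cash-and-carry (borrow at r, buy the stock and collect the dividends, short the forward).
Profit at T = |F_mkt − F*| = |378.71 − 370.2218| = C$8.49 per share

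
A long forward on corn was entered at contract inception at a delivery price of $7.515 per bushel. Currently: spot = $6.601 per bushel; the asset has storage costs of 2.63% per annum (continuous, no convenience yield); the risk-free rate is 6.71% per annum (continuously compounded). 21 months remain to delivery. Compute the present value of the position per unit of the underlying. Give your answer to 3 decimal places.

Current fair forward for the remaining 21 months: F = S·e^((r + u)·T), (r + u) = 0.0671 + 0.0263 = 0.0934
F = 6.601 · e^(0.0934 × 21/12) = 6.601 × 1.177566 = 7.7731
Value of long forward = (F − K)·e^(−rT) = (7.7731 − 7.515) · e^(−0.0671·21/12)
= 0.2581 × 0.889207 = 0.230

$0.230 per bushel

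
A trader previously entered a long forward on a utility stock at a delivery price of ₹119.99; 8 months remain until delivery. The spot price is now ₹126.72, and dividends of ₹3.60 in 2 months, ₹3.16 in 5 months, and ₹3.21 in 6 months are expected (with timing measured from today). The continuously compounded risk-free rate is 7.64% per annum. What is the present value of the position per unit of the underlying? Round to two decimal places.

₹2.98

PV(remaining dividends) I = 3.60·e^(−0.0764·2/12) + 3.16·e^(−0.0764·5/12) + 3.21·e^(−0.0764·6/12) = 9.7051
Current forward F = (S − I)·e^(rT) = (126.72 − 9.7051)·e^(0.0764·8/12) = 117.0149 × 1.052253 = 123.1293
Value (long) = (F − K)·e^(−rT) = (123.1293 − 119.99) × 0.950342 = 2.9834
Value = ₹2.98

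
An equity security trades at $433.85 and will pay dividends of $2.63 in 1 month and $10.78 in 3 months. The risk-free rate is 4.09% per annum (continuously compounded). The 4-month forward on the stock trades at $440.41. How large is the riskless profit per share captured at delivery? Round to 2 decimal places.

$14.08 per share

PV(dividends) I = 2.63·e^(−0.0409·1/12) + 10.78·e^(−0.0409·3/12) = 13.2914
Fair forward F* = (S − I)·e^(rT) = (433.85 − 13.2914)·e^0.013633 = 420.5586 × 1.013726 = 426.3312
Market $440.41 > fair 426.3312: forward overpriced → cash-and-carry (borrow at r, buy the stock and collect the dividends, short the forward).
Profit at T = |F_mkt − F*| = |440.41 − 426.3312| = $14.08 per share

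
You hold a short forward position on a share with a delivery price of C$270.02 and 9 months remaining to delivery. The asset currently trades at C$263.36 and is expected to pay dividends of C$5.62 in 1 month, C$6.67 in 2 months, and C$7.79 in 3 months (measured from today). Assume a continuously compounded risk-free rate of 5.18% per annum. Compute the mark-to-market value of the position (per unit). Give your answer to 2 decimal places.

PV(remaining dividends) I = 5.62·e^(−0.0518·1/12) + 6.67·e^(−0.0518·2/12) + 7.79·e^(−0.0518·3/12) = 19.8982
Current forward F = (S − I)·e^(rT) = (263.36 − 19.8982)·e^(0.0518·9/12) = 243.4618 × 1.039615 = 253.1065
Value (long) = (F − K)·e^(−rT) = (253.1065 − 270.02) × 0.961895 = -16.2690
Short position value = −(long value) = C$16.27

C$16.27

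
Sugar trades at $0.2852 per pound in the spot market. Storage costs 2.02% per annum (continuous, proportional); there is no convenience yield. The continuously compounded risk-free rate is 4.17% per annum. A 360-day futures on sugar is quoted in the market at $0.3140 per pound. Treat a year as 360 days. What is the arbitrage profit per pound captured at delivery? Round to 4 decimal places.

$0.0106 per pound

Fair futures: F* = S·e^(carry·T), with carry = (r + u) = 0.0417 + 0.0202 = 0.0619
F* = 0.2852 · e^(0.0619 × 360/360) = 0.2852 · e^0.061900 = 0.2852 × 1.063856 = $0.3034
Market $0.3140 > fair $0.3034: forward overpriced → cash-and-carry (buy spot, short the forward).
At maturity, profit = |F_mkt − F*| = |0.3140 − 0.3034| = $0.0106 per pound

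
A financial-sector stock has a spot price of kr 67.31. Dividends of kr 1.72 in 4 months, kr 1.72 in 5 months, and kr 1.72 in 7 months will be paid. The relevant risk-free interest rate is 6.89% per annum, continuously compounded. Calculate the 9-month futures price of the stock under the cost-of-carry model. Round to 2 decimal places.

kr 65.61

PV(dividends) I = 1.72·e^(−0.0689·4/12) + 1.72·e^(−0.0689·5/12) + 1.72·e^(−0.0689·7/12)
I = 1.6809 + 1.6713 + 1.6522 = 5.0044
F = (S − I)·e^(rT) = (67.31 − 5.0044) · e^(0.0689·9/12)
= 62.3056 · e^0.051675 = 62.3056 × 1.053033 = kr 65.61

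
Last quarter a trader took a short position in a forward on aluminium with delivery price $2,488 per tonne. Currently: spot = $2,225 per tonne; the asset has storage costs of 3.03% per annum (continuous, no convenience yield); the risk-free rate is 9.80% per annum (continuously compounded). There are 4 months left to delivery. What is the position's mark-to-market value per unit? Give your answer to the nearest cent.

Current fair forward for the remaining 4 months: F = S·e^((r + u)·T), (r + u) = 0.0980 + 0.0303 = 0.1283
F = 2225 · e^(0.1283 × 4/12) = 2225 × 1.04369434 = 2322.2199
Value of long forward = (F − K)·e^(−rT) = (2322.2199 − 2488) · e^(−0.0980·4/12)
= -165.7801 × 0.96786113 = -160.45
Short position value = −(long value) = $160.45

$160.45 per tonne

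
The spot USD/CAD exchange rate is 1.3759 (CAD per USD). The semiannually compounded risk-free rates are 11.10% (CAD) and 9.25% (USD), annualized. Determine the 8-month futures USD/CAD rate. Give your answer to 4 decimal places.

1.3921

By covered interest parity, F = S · (1+r_CAD/2)^(2T) / (1+r_USD/2)^(2T)
= 1.3759 × 1.074676 / 1.062137 = 1.3759 × 1.011805
F = 1.3921 CAD per USD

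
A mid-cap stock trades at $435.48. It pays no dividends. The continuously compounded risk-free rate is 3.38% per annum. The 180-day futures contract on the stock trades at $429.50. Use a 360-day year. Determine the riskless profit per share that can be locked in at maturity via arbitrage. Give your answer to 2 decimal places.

$13.40 per share

Fair futures: F* = S·e^(carry·T), with carry = r = 0.0338
F* = 435.48 · e^(0.0338 × 180/360) = 435.48 · e^0.016900 = 435.48 × 1.017044 = $442.9023
Market $429.50 < fair $442.9023: forward underpriced → reverse cash-and-carry (short spot, go long the forward).
At maturity, profit = |F_mkt − F*| = |429.50 − 442.9023| = $13.40 per share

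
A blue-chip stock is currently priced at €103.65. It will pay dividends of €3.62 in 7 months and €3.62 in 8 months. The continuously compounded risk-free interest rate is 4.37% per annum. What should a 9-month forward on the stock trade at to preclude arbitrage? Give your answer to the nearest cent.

PV(dividends) I = 3.62·e^(−0.0437·7/12) + 3.62·e^(−0.0437·8/12)
I = 3.5289 + 3.5161 = 7.0450
F = (S − I)·e^(rT) = (103.65 − 7.0450) · e^(0.0437·9/12)
= 96.6050 · e^0.032775 = 96.6050 × 1.033318 = €99.82

€99.82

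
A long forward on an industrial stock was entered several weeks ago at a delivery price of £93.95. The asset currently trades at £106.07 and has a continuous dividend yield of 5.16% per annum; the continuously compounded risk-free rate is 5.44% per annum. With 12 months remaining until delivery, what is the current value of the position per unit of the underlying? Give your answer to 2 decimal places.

Current fair forward for the remaining 12 months: F = S·e^((r − q)·T), (r − q) = 0.0544 − 0.0516 = 0.0028
F = 106.07 · e^(0.0028 × 12/12) = 106.07 × 1.002804 = 106.3674
Value of long forward = (F − K)·e^(−rT) = (106.3674 − 93.95) · e^(−0.0544·12/12)
= 12.4174 × 0.947053 = 11.76

£11.76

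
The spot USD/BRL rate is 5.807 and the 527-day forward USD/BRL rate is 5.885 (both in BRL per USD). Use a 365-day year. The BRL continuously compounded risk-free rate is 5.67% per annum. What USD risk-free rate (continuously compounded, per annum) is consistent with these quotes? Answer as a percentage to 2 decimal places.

F = S·e^((r_BRL − r_USD)T) ⇒ r_USD = r_BRL − ln(F/S)/T
ln(5.885/5.807) = 0.013343; /(527/365) = 0.009241
r_USD = 0.0567 − 0.009241 = 0.047459
r_USD = 4.75%

4.75%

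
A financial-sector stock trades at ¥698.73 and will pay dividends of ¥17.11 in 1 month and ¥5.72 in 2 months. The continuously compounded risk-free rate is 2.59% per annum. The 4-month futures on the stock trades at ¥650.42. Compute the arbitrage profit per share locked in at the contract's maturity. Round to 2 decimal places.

PV(dividends) I = 17.11·e^(−0.0259·1/12) + 5.72·e^(−0.0259·2/12) = 22.7685
Fair futures F* = (S − I)·e^(rT) = (698.73 − 22.7685)·e^0.008633 = 675.9615 × 1.008670 = 681.8221
Market ¥650.42 < fair 681.8221: forward underpriced → reverse cash-and-carry (short the stock, invest proceeds at r, pay the dividends, go long the forward).
Profit at T = |F_mkt − F*| = |650.42 − 681.8221| = ¥31.40 per share

¥31.40 per share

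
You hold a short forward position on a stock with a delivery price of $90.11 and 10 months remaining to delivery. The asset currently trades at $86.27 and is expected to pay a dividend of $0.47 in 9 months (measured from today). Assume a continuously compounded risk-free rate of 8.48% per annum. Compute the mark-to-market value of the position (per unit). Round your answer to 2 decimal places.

PV(remaining dividends) I = 0.47·e^(−0.0848·9/12) = 0.4410
Current forward F = (S − I)·e^(rT) = (86.27 − 0.4410)·e^(0.0848·10/12) = 85.8290 × 1.073223 = 92.1137
Value (long) = (F − K)·e^(−rT) = (92.1137 − 90.11) × 0.931772 = 1.8670
Short position value = −(long value) = -$1.87

-$1.87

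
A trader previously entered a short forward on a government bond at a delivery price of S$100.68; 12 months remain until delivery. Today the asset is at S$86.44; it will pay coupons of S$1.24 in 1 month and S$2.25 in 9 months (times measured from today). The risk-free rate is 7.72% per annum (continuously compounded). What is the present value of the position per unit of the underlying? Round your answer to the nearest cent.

PV(remaining coupons) I = 1.24·e^(−0.0772·1/12) + 2.25·e^(−0.0772·9/12) = 3.3555
Current forward F = (S − I)·e^(rT) = (86.44 − 3.3555)·e^(0.0772·12/12) = 83.0845 × 1.080258 = 89.7527
Value (long) = (F − K)·e^(−rT) = (89.7527 − 100.68) × 0.925705 = -10.1155
Short position value = −(long value) = S$10.12

S$10.12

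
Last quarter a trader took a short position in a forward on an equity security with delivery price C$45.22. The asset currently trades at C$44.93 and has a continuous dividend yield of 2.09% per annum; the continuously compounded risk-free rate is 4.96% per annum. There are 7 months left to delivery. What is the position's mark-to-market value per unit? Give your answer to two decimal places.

Current fair forward for the remaining 7 months: F = S·e^((r − q)·T), (r − q) = 0.0496 − 0.0209 = 0.0287
F = 44.93 · e^(0.0287 × 7/12) = 44.93 × 1.016883 = 45.6886
Value of long forward = (F − K)·e^(−rT) = (45.6886 − 45.22) · e^(−0.0496·7/12)
= 0.4686 × 0.971481 = 0.46
Short position value = −(long value) = -C$0.46

-C$0.46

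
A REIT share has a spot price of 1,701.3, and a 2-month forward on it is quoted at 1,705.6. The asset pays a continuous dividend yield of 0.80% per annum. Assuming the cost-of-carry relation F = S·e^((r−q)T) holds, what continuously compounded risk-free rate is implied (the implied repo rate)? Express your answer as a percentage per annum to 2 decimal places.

From F = S·e^((r−q)T): (r − q) = ln(F/S)/T
ln(1705.6/1701.3) = ln(1.002527) = 0.002524
(r − q) = 0.002524 / (2/12) = 0.015144
r = ln(F/S)/T + q = 0.015144 + 0.0080 = 0.023144
r = 2.31%

2.31%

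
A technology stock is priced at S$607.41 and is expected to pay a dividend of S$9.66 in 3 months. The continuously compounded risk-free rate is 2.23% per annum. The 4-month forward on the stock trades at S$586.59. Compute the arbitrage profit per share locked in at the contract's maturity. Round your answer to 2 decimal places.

S$15.67 per share

PV(dividends) I = 9.66·e^(−0.0223·3/12) = 9.6063
Fair forward F* = (S − I)·e^(rT) = (607.41 − 9.6063)·e^0.007433 = 597.8037 × 1.007461 = 602.2639
Market S$586.59 < fair 602.2639: forward underpriced → reverse cash-and-carry (short the stock, invest proceeds at r, pay the dividends, go long the forward).
Profit at T = |F_mkt − F*| = |586.59 − 602.2639| = S$15.67 per share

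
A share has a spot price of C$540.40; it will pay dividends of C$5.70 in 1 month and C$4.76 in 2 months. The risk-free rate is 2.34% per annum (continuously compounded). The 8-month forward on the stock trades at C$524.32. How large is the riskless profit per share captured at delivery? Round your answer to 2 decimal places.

C$13.98 per share

PV(dividends) I = 5.70·e^(−0.0234·1/12) + 4.76·e^(−0.0234·2/12) = 10.4304
Fair forward F* = (S − I)·e^(rT) = (540.40 − 10.4304)·e^0.015600 = 529.9696 × 1.015722 = 538.3018
Market C$524.32 < fair 538.3018: forward underpriced → reverse cash-and-carry (short the stock, invest proceeds at r, pay the dividends, go long the forward).
Profit at T = |F_mkt − F*| = |524.32 − 538.3018| = C$13.98 per share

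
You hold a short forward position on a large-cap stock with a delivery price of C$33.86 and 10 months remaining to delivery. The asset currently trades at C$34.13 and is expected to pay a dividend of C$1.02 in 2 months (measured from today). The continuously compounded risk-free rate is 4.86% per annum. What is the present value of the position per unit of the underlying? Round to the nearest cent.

-C$0.60

PV(remaining dividends) I = 1.02·e^(−0.0486·2/12) = 1.0118
Current forward F = (S − I)·e^(rT) = (34.13 − 1.0118)·e^(0.0486·10/12) = 33.1182 × 1.041331 = 34.4870
Value (long) = (F − K)·e^(−rT) = (34.4870 − 33.86) × 0.960309 = 0.6021
Short position value = −(long value) = -C$0.60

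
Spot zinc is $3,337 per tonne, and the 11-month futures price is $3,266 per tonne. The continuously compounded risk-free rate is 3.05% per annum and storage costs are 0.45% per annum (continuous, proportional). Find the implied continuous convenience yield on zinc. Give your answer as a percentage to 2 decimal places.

5.85%

F = S·e^((r+u−y)T) ⇒ (r+u−y) = ln(F/S)/T
ln(3266/3337) = -0.021506; /T ⇒ -0.023461
y = r + u − ln(F/S)/T = 0.0305 + 0.0045 + 0.023461 = 0.058461
y = 5.85%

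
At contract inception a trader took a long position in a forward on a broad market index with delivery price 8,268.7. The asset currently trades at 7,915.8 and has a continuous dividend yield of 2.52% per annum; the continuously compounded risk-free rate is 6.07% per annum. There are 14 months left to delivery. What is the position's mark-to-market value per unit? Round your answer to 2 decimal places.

Current fair forward for the remaining 14 months: F = S·e^((r − q)·T), (r − q) = 0.0607 − 0.0252 = 0.0355
F = 7915.8 · e^(0.0355 × 14/12) = 7915.8 × 1.04228630 = 8250.5299
Value of long forward = (F − K)·e^(−rT) = (8250.5299 − 8268.7) · e^(−0.0607·14/12)
= -18.1701 × 0.93163268 = -16.93

-16.93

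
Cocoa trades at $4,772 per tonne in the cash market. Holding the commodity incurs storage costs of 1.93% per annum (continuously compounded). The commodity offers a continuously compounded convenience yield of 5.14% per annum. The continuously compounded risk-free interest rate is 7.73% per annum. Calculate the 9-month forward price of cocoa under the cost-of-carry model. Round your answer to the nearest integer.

$4,937 per tonne

Net carry = r + u − y = 0.0773 + 0.0193 − 0.0514 = 0.0452
F = S·e^((r+u−y)T) = 4772 · e^(0.0452 × 9/12) = 4772 · e^0.033900
= 4772 × 1.034481 = $4,937 per tonne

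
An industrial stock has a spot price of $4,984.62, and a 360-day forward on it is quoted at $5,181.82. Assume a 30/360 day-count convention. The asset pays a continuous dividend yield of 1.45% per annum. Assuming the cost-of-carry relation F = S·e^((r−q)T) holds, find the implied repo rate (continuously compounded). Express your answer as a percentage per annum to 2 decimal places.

From F = S·e^((r−q)T): (r − q) = ln(F/S)/T
ln(5181.82/4984.62) = ln(1.039562) = 0.038799
(r − q) = 0.038799 / (360/360) = 0.038799
r = ln(F/S)/T + q = 0.038799 + 0.0145 = 0.053299
r = 5.33%

5.33%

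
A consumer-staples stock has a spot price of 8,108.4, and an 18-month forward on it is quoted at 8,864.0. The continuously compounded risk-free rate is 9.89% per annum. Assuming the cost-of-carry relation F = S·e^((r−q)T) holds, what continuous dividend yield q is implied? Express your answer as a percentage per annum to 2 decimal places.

3.95%

From F = S·e^((r−q)T): (r − q) = ln(F/S)/T
ln(8864.0/8108.4) = ln(1.093187) = 0.089097
(r − q) = 0.089097 / (18/12) = 0.059398
q = r − ln(F/S)/T = 0.0989 − 0.059398 = 0.039502
q = 3.95%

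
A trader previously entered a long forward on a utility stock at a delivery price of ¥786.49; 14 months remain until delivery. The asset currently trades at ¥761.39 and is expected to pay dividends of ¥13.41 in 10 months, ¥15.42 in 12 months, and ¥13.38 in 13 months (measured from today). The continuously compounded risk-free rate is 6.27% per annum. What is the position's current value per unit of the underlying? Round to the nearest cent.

-¥9.33

PV(remaining dividends) I = 13.41·e^(−0.0627·10/12) + 15.42·e^(−0.0627·12/12) + 13.38·e^(−0.0627·13/12) = 39.7115
Current forward F = (S − I)·e^(rT) = (761.39 − 39.7115)·e^(0.0627·14/12) = 721.6785 × 1.075892 = 776.4481
Value (long) = (F − K)·e^(−rT) = (776.4481 − 786.49) × 0.929461 = -9.3336
Value = -¥9.33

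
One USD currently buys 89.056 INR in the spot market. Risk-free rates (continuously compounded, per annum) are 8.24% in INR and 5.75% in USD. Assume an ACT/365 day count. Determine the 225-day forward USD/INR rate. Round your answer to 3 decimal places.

90.433

F = S·e^((r_INR − r_USD)T) = 89.056 · e^((0.0824 − 0.0575) × 225/365)
= 89.056 · e^0.015349 = 89.056 × 1.015467
F = 90.433 INR per USD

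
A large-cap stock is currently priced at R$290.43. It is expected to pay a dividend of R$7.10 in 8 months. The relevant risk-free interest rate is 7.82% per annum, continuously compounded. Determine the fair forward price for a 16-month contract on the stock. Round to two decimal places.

PV(dividends) I = 7.10·e^(−0.0782·8/12)
I = 6.7393
F = (S − I)·e^(rT) = (290.43 − 6.7393) · e^(0.0782·16/12)
= 283.6907 · e^0.104267 = 283.6907 × 1.109897 = R$314.87

R$314.87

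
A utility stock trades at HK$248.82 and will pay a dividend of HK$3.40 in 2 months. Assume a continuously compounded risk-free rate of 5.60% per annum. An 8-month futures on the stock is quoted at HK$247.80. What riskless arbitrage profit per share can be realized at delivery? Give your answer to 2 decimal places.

PV(dividends) I = 3.40·e^(−0.0560·2/12) = 3.3684
Fair futures F* = (S − I)·e^(rT) = (248.82 − 3.3684)·e^0.037333 = 245.4516 × 1.038039 = 254.7883
Market HK$247.80 < fair 254.7883: forward underpriced → reverse cash-and-carry (short the stock, invest proceeds at r, pay the dividends, go long the forward).
Profit at T = |F_mkt − F*| = |247.80 − 254.7883| = HK$6.99 per share

HK$6.99 per share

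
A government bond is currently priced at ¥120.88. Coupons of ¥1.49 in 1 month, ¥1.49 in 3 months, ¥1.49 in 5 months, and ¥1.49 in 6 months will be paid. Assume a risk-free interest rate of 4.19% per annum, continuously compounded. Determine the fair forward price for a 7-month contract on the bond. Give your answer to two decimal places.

¥117.84

PV(coupons) I = 1.49·e^(−0.0419·1/12) + 1.49·e^(−0.0419·3/12) + 1.49·e^(−0.0419·5/12) + 1.49·e^(−0.0419·6/12)
I = 1.4848 + 1.4745 + 1.4642 + 1.4591 = 5.8826
F = (S − I)·e^(rT) = (120.88 − 5.8826) · e^(0.0419·7/12)
= 114.9974 · e^0.024442 = 114.9974 × 1.024743 = ¥117.84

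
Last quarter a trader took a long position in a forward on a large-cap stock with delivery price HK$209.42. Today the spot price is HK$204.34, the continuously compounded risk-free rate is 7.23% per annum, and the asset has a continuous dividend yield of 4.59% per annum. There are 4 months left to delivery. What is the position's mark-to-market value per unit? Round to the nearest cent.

Current fair forward for the remaining 4 months: F = S·e^((r − q)·T), (r − q) = 0.0723 − 0.0459 = 0.0264
F = 204.34 · e^(0.0264 × 4/12) = 204.34 × 1.008839 = 206.1462
Value of long forward = (F − K)·e^(−rT) = (206.1462 − 209.42) · e^(−0.0723·4/12)
= -3.2738 × 0.976188 = -3.20

-HK$3.20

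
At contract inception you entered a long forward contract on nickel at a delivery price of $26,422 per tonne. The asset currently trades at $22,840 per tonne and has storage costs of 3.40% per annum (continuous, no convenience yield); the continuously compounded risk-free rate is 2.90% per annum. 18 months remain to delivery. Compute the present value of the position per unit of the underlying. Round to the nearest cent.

Current fair forward for the remaining 18 months: F = S·e^((r + u)·T), (r + u) = 0.0290 + 0.0340 = 0.0630
F = 22840 · e^(0.0630 × 18/12) = 22840 × 1.09910916 = 25103.6532
Value of long forward = (F − K)·e^(−rT) = (25103.6532 − 26422) · e^(−0.0290·18/12)
= -1318.3468 × 0.95743255 = -1262.23

-$1262.23 per tonne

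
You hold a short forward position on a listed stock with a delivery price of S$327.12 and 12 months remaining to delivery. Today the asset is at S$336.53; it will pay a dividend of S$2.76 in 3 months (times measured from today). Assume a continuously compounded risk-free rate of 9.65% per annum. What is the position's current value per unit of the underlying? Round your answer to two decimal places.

-S$36.81

PV(remaining dividends) I = 2.76·e^(−0.0965·3/12) = 2.6942
Current forward F = (S − I)·e^(rT) = (336.53 − 2.6942)·e^(0.0965·12/12) = 333.8358 × 1.101310 = 367.6567
Value (long) = (F − K)·e^(−rT) = (367.6567 − 327.12) × 0.908010 = 36.8077
Short position value = −(long value) = -S$36.81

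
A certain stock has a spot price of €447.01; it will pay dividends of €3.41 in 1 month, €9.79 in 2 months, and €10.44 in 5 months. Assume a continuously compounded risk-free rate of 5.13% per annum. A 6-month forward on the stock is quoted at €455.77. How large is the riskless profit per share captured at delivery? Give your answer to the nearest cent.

€21.07 per share

PV(dividends) I = 3.41·e^(−0.0513·1/12) + 9.79·e^(−0.0513·2/12) + 10.44·e^(−0.0513·5/12) = 23.3213
Fair forward F* = (S − I)·e^(rT) = (447.01 − 23.3213)·e^0.025650 = 423.6887 × 1.025982 = 434.6970
Market €455.77 > fair 434.6970: forward overpriced → cash-and-carry (borrow at r, buy the stock and collect the dividends, short the forward).
Profit at T = |F_mkt − F*| = |455.77 − 434.6970| = €21.07 per share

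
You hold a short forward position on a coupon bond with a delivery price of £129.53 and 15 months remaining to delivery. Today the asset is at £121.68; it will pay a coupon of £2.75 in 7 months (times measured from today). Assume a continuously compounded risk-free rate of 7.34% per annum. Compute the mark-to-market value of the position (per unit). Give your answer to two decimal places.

-£0.87

PV(remaining coupons) I = 2.75·e^(−0.0734·7/12) = 2.6347
Current forward F = (S − I)·e^(rT) = (121.68 − 2.6347)·e^(0.0734·15/12) = 119.0453 × 1.096091 = 130.4845
Value (long) = (F − K)·e^(−rT) = (130.4845 − 129.53) × 0.912333 = 0.8708
Short position value = −(long value) = -£0.87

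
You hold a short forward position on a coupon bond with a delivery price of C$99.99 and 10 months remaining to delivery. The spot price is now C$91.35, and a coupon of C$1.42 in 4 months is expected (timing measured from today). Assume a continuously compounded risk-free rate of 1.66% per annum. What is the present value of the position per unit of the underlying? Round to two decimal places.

C$8.68

PV(remaining coupons) I = 1.42·e^(−0.0166·4/12) = 1.4122
Current forward F = (S − I)·e^(rT) = (91.35 − 1.4122)·e^(0.0166·10/12) = 89.9378 × 1.013929 = 91.1905
Value (long) = (F − K)·e^(−rT) = (91.1905 − 99.99) × 0.986262 = -8.6786
Short position value = −(long value) = C$8.68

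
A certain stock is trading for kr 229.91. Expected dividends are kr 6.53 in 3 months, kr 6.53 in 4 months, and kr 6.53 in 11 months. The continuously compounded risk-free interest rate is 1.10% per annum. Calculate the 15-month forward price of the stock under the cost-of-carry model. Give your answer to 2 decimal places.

kr 213.34

PV(dividends) I = 6.53·e^(−0.0110·3/12) + 6.53·e^(−0.0110·4/12) + 6.53·e^(−0.0110·11/12)
I = 6.5121 + 6.5061 + 6.4645 = 19.4827
F = (S − I)·e^(rT) = (229.91 − 19.4827) · e^(0.0110·15/12)
= 210.4273 · e^0.013750 = 210.4273 × 1.013845 = kr 213.34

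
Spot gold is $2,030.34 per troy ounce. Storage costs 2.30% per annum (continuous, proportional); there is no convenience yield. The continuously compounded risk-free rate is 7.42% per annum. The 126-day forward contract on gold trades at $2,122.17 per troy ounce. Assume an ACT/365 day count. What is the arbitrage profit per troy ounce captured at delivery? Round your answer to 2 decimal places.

Fair forward: F* = S·e^(carry·T), with carry = (r + u) = 0.0742 + 0.0230 = 0.0972
F* = 2030.34 · e^(0.0972 × 126/365) = 2030.34 · e^0.03355397 = 2030.34 × 1.03412325 = $2099.6218
Market $2122.17 > fair $2099.6218: forward overpriced → cash-and-carry (buy spot, short the forward).
At maturity, profit = |F_mkt − F*| = |2122.17 − 2099.6218| = $22.55 per troy ounce

$22.55 per troy ounce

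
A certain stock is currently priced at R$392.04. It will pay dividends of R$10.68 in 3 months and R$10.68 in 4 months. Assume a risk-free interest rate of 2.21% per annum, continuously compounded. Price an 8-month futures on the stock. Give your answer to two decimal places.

PV(dividends) I = 10.68·e^(−0.0221·3/12) + 10.68·e^(−0.0221·4/12)
I = 10.6212 + 10.6016 = 21.2228
F = (S − I)·e^(rT) = (392.04 − 21.2228) · e^(0.0221·8/12)
= 370.8172 · e^0.014733 = 370.8172 × 1.014842 = R$376.32

R$376.32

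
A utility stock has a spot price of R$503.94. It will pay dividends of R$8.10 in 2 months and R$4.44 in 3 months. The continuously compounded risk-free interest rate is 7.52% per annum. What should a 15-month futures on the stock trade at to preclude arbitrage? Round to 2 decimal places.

R$540.03

PV(dividends) I = 8.10·e^(−0.0752·2/12) + 4.44·e^(−0.0752·3/12)
I = 7.9991 + 4.3573 = 12.3564
F = (S − I)·e^(rT) = (503.94 − 12.3564) · e^(0.0752·15/12)
= 491.5836 · e^0.094000 = 491.5836 × 1.098560 = R$540.03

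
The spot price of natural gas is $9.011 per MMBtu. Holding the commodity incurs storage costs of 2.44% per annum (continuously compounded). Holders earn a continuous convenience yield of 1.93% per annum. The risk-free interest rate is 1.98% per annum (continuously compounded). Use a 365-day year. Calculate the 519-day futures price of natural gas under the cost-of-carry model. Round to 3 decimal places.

$9.336 per MMBtu

Net carry = r + u − y = 0.0198 + 0.0244 − 0.0193 = 0.0249
F = S·e^((r+u−y)T) = 9.011 · e^(0.0249 × 519/365) = 9.011 · e^0.035406
= 9.011 × 1.036040 = $9.336 per MMBtu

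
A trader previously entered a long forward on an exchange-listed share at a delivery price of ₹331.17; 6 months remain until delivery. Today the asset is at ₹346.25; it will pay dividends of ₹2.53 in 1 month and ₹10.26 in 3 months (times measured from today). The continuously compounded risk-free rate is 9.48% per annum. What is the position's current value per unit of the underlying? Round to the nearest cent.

PV(remaining dividends) I = 2.53·e^(−0.0948·1/12) + 10.26·e^(−0.0948·3/12) = 12.5298
Current forward F = (S − I)·e^(rT) = (346.25 − 12.5298)·e^(0.0948·6/12) = 333.7202 × 1.048541 = 349.9193
Value (long) = (F − K)·e^(−rT) = (349.9193 − 331.17) × 0.953706 = 17.8813
Value = ₹17.88

₹17.88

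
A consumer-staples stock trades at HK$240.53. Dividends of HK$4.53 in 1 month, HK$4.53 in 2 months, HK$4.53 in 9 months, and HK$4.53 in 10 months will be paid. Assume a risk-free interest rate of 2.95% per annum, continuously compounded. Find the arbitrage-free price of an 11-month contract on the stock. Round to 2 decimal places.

PV(dividends) I = 4.53·e^(−0.0295·1/12) + 4.53·e^(−0.0295·2/12) + 4.53·e^(−0.0295·9/12) + 4.53·e^(−0.0295·10/12)
I = 4.5189 + 4.5078 + 4.4309 + 4.4200 = 17.8776
F = (S − I)·e^(rT) = (240.53 − 17.8776) · e^(0.0295·11/12)
= 222.6524 · e^0.027042 = 222.6524 × 1.027411 = HK$228.76

HK$228.76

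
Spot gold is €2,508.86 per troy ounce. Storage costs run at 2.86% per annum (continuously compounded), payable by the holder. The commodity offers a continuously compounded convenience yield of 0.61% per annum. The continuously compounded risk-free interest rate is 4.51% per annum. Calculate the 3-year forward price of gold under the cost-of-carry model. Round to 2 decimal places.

€3,072.92 per troy ounce

Net carry = r + u − y = 0.0451 + 0.0286 − 0.0061 = 0.0676
F = S·e^((r+u−y)T) = 2508.86 · e^(0.0676 × 3) = 2508.86 · e^0.20280000
= 2508.86 × 1.22482748 = €3,072.92 per troy ounce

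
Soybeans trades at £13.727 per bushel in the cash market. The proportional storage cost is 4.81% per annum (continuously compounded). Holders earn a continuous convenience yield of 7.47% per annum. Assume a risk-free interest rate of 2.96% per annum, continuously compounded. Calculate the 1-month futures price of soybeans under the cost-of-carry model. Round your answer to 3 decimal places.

£13.730 per bushel

Net carry = r + u − y = 0.0296 + 0.0481 − 0.0747 = 0.0030
F = S·e^((r+u−y)T) = 13.727 · e^(0.0030 × 1/12) = 13.727 · e^0.000250
= 13.727 × 1.000250 = £13.730 per bushel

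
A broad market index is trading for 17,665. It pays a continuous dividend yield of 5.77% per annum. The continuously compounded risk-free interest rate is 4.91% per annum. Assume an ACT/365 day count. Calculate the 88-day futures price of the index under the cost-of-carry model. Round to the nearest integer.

F = S·e^((r − q)T) = 17665 · e^((0.0491 − 0.0577) × 88/365)
= 17665 · e^-0.002073 = 17665 × 0.997929
F = 17,628

17,628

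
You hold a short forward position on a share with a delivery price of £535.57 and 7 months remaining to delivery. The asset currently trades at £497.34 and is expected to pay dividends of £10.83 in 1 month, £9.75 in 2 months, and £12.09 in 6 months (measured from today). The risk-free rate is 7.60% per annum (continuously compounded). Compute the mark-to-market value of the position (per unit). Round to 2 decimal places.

PV(remaining dividends) I = 10.83·e^(−0.0760·1/12) + 9.75·e^(−0.0760·2/12) + 12.09·e^(−0.0760·6/12) = 32.0281
Current forward F = (S − I)·e^(rT) = (497.34 − 32.0281)·e^(0.0760·7/12) = 465.3119 × 1.045331 = 486.4050
Value (long) = (F − K)·e^(−rT) = (486.4050 − 535.57) × 0.956635 = -47.0330
Short position value = −(long value) = £47.03

£47.03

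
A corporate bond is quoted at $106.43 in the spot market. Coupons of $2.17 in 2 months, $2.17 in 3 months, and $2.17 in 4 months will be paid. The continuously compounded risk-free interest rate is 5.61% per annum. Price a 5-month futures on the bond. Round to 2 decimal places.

PV(coupons) I = 2.17·e^(−0.0561·2/12) + 2.17·e^(−0.0561·3/12) + 2.17·e^(−0.0561·4/12)
I = 2.1498 + 2.1398 + 2.1298 = 6.4194
F = (S − I)·e^(rT) = (106.43 − 6.4194) · e^(0.0561·5/12)
= 100.0106 · e^0.023375 = 100.0106 × 1.023650 = $102.38

$102.38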